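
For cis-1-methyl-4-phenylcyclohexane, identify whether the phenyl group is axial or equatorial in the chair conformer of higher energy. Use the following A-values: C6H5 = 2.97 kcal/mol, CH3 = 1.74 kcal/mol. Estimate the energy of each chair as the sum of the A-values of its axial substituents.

axial

C1 and C4 have opposite parity, so for the cis isomer the two substituents are one axial and one equatorial in each chair.
Chair I (phenyl axial, methyl equatorial): E = 2.97 kcal/mol.
Chair II (phenyl equatorial, methyl axial): E = 1.74 kcal/mol.
Chair I is the less stable (higher-energy) conformer, and in that chair the phenyl group is axial.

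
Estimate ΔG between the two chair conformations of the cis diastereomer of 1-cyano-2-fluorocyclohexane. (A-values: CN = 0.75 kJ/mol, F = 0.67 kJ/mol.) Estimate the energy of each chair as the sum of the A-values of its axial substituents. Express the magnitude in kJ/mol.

C1 and C2 have opposite parity, so for the cis isomer the two substituents are one axial and one equatorial in each chair.
Chair I (cyano axial, fluoro equatorial): E = 0.75 kJ/mol.
Chair II (cyano equatorial, fluoro axial): E = 0.67 kJ/mol.
ΔE = 0.75 − 0.67 = 0.08 kJ/mol; chair II is more stable.

0.08 kJ/mol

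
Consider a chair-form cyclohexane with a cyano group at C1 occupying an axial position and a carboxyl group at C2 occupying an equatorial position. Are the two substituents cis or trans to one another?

C1 and C2 have opposite parity, so their axial bonds point in opposite directions.
With opposite-parity carbons, two substituents on the same face are one axial and one equatorial; opposite faces give both axial or both equatorial.
Here the groups are axial/equatorial → same face → cis.

cis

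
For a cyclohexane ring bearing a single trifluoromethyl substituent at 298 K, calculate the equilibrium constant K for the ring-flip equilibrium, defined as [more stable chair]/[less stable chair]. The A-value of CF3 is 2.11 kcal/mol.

K ≈ 35.3

One chair has the trifluoromethyl group axial (E = 2.11 kcal/mol) and the other has it equatorial (E = 0).
ΔG = 2.11 kcal/mol between the two chairs.
K = exp(ΔG/RT) with R = 1.987×10⁻³ kcal mol⁻¹ K⁻¹ and T = 298 K gives K ≈ 35.3.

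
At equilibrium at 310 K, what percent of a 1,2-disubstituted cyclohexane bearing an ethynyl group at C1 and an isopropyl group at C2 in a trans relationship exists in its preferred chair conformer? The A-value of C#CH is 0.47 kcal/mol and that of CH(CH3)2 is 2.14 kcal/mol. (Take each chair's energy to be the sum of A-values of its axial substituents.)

98.6%

C1 and C2 have opposite parity, so for the trans isomer the two substituents are e,e in one chair and a,a in the other.
Chair I (ethynyl axial, isopropyl axial): E = 2.61 kcal/mol; chair II (ethynyl equatorial, isopropyl equatorial): E = 0.00 kcal/mol.
ΔG = 2.61 kcal/mol between the two chairs.
K = exp(ΔG/RT) with R = 1.987×10⁻³ kcal mol⁻¹ K⁻¹ and T = 310 K gives K ≈ 69.2.
Fraction in the lower-energy chair = K/(K+1) = 98.6%.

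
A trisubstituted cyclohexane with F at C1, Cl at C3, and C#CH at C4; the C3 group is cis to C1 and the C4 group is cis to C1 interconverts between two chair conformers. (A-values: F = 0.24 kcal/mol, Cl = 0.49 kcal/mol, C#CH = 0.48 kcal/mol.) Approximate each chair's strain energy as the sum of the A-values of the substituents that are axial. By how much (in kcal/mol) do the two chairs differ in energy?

Chair I (fluoro axial, chloro axial, ethynyl equatorial): E = 0.73 kcal/mol.
Chair II (fluoro equatorial, chloro equatorial, ethynyl axial): E = 0.48 kcal/mol.
ΔE = 0.73 − 0.48 = 0.25 kcal/mol; chair II is more stable.

0.25 kcal/mol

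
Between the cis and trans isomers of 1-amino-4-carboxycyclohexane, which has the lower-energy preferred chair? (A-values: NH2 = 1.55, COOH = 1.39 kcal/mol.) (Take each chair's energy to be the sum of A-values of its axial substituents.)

At 1,4 positions (parity opposite): cis → (a,e or e,a); trans → (e,e or a,a).
Best chair for cis: E = 1.39 kcal/mol; best chair for trans: E = 0.00 kcal/mol.
The trans isomer is lower by 1.39 kcal/mol.

trans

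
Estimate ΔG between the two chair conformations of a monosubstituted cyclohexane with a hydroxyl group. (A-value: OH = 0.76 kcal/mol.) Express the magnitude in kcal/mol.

A monosubstituted cyclohexane has one chair with the hydroxyl group axial (E = A = 0.76 kcal/mol) and one with it equatorial (E = 0).
ΔE = 0.76 − 0 = 0.76 kcal/mol.

0.76 kcal/mol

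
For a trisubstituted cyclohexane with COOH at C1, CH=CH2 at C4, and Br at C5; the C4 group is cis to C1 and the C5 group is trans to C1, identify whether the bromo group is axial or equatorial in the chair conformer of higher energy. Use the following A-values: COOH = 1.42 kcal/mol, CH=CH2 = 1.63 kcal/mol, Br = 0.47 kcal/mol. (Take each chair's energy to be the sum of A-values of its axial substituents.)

Chair I (carboxyl axial, vinyl equatorial, bromo equatorial): E = 1.42 kcal/mol.
Chair II (carboxyl equatorial, vinyl axial, bromo axial): E = 2.10 kcal/mol.
Chair II is the less stable (higher-energy) conformer, and in that chair the bromo group is axial.

axial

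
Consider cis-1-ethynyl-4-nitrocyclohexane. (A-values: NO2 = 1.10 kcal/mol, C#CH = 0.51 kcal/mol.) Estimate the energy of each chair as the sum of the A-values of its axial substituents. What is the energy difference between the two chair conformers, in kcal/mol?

C1 and C4 have opposite parity, so for the cis isomer the two substituents are one axial and one equatorial in each chair.
Chair I (nitro axial, ethynyl equatorial): E = 1.10 kcal/mol.
Chair II (nitro equatorial, ethynyl axial): E = 0.51 kcal/mol.
ΔE = 1.10 − 0.51 = 0.59 kcal/mol; chair II is more stable.

0.59 kcal/mol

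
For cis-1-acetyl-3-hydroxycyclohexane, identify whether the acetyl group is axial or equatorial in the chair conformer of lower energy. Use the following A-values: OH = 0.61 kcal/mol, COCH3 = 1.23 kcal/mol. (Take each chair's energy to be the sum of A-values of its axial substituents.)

C1 and C3 have the same parity, so for the cis isomer the two substituents are e,e in one chair and a,a in the other.
Chair I (hydroxyl axial, acetyl axial): E = 1.84 kcal/mol.
Chair II (hydroxyl equatorial, acetyl equatorial): E = 0.00 kcal/mol.
Chair II is the more stable (lower-energy) conformer, and in that chair the acetyl group is equatorial.

equatorial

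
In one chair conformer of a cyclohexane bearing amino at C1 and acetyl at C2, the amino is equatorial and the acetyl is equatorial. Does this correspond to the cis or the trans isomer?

C1 and C2 have opposite parity, so their axial bonds point in opposite directions.
With opposite-parity carbons, two substituents on the same face are one axial and one equatorial; opposite faces give both axial or both equatorial.
Here the groups are equatorial/equatorial → opposite face → trans.

trans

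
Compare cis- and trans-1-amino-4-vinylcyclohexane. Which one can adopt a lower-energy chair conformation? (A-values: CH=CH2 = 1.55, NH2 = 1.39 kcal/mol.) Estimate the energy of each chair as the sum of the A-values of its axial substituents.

trans

At 1,4 positions (parity opposite): cis → (a,e or e,a); trans → (e,e or a,a).
Best chair for cis: E = 1.39 kcal/mol; best chair for trans: E = 0.00 kcal/mol.
The trans isomer is lower by 1.39 kcal/mol.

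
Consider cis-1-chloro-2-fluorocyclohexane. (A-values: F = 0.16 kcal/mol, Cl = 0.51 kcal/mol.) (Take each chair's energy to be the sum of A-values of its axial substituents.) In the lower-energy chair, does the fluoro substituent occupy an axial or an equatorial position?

axial

C1 and C2 have opposite parity, so for the cis isomer the two substituents are one axial and one equatorial in each chair.
Chair I (fluoro axial, chloro equatorial): E = 0.16 kcal/mol.
Chair II (fluoro equatorial, chloro axial): E = 0.51 kcal/mol.
Chair I is the more stable (lower-energy) conformer, and in that chair the fluoro group is axial.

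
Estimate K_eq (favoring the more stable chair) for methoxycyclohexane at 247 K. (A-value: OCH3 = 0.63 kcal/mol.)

One chair has the methoxy group axial (E = 0.63 kcal/mol) and the other has it equatorial (E = 0).
ΔG = 0.63 kcal/mol between the two chairs.
K = exp(ΔG/RT) with R = 1.987×10⁻³ kcal mol⁻¹ K⁻¹ and T = 247 K gives K ≈ 3.61.

K ≈ 3.61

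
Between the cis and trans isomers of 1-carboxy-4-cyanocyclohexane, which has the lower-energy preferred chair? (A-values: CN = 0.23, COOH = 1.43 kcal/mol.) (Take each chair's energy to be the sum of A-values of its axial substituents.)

At 1,4 positions (parity opposite): cis → (a,e or e,a); trans → (e,e or a,a).
Best chair for cis: E = 0.23 kcal/mol; best chair for trans: E = 0.00 kcal/mol.
The trans isomer is lower by 0.23 kcal/mol.

trans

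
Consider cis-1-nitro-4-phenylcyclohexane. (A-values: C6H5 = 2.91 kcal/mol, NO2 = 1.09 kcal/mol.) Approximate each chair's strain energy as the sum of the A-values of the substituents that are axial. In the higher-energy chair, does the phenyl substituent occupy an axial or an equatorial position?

axial

C1 and C4 have opposite parity, so for the cis isomer the two substituents are one axial and one equatorial in each chair.
Chair I (phenyl axial, nitro equatorial): E = 2.91 kcal/mol.
Chair II (phenyl equatorial, nitro axial): E = 1.09 kcal/mol.
Chair I is the less stable (higher-energy) conformer, and in that chair the phenyl group is axial.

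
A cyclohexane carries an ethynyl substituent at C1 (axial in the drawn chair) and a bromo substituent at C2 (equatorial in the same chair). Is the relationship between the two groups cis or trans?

cis

C1 and C2 have opposite parity, so their axial bonds point in opposite directions.
With opposite-parity carbons, two substituents on the same face are one axial and one equatorial; opposite faces give both axial or both equatorial.
Here the groups are axial/equatorial → same face → cis.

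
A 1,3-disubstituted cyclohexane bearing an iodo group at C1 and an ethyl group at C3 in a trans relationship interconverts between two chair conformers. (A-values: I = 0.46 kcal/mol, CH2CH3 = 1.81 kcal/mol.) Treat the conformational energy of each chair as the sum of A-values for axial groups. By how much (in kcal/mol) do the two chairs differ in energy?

1.35 kcal/mol

C1 and C3 have the same parity, so for the trans isomer the two substituents are one axial and one equatorial in each chair.
Chair I (iodo axial, ethyl equatorial): E = 0.46 kcal/mol.
Chair II (iodo equatorial, ethyl axial): E = 1.81 kcal/mol.
ΔE = 1.81 − 0.46 = 1.35 kcal/mol; chair I is more stable.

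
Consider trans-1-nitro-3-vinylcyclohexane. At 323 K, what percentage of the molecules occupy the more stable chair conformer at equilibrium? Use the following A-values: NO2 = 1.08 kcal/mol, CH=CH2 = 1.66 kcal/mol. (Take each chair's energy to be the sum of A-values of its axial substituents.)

C1 and C3 have the same parity, so for the trans isomer the two substituents are one axial and one equatorial in each chair.
Chair I (nitro axial, vinyl equatorial): E = 1.08 kcal/mol; chair II (nitro equatorial, vinyl axial): E = 1.66 kcal/mol.
ΔG = 0.58 kcal/mol between the two chairs.
K = exp(ΔG/RT) with R = 1.987×10⁻³ kcal mol⁻¹ K⁻¹ and T = 323 K gives K ≈ 2.47.
Fraction in the lower-energy chair = K/(K+1) = 71.2%.

71.2%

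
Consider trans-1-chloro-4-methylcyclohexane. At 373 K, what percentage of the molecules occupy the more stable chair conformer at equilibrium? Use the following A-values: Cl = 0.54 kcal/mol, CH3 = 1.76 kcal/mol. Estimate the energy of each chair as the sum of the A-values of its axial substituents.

C1 and C4 have opposite parity, so for the trans isomer the two substituents are e,e in one chair and a,a in the other.
Chair I (chloro axial, methyl axial): E = 2.30 kcal/mol; chair II (chloro equatorial, methyl equatorial): E = 0.00 kcal/mol.
ΔG = 2.30 kcal/mol between the two chairs.
K = exp(ΔG/RT) with R = 1.987×10⁻³ kcal mol⁻¹ K⁻¹ and T = 373 K gives K ≈ 22.3.
Fraction in the lower-energy chair = K/(K+1) = 95.7%.

95.7%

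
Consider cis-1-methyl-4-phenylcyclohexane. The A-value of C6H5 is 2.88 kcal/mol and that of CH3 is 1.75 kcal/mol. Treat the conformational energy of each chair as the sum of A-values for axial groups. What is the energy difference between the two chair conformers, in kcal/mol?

C1 and C4 have opposite parity, so for the cis isomer the two substituents are one axial and one equatorial in each chair.
Chair I (phenyl axial, methyl equatorial): E = 2.88 kcal/mol.
Chair II (phenyl equatorial, methyl axial): E = 1.75 kcal/mol.
ΔE = 2.88 − 1.75 = 1.13 kcal/mol; chair II is more stable.

1.13 kcal/mol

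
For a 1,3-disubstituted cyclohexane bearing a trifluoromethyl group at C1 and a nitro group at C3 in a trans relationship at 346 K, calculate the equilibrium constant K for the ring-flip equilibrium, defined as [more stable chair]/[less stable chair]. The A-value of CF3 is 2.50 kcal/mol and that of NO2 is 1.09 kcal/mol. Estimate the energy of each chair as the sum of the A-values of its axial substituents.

K ≈ 7.77

C1 and C3 have the same parity, so for the trans isomer the two substituents are one axial and one equatorial in each chair.
Chair I (trifluoromethyl axial, nitro equatorial): E = 2.50 kcal/mol; chair II (trifluoromethyl equatorial, nitro axial): E = 1.09 kcal/mol.
ΔG = 1.41 kcal/mol between the two chairs.
K = exp(ΔG/RT) with R = 1.987×10⁻³ kcal mol⁻¹ K⁻¹ and T = 346 K gives K ≈ 7.77.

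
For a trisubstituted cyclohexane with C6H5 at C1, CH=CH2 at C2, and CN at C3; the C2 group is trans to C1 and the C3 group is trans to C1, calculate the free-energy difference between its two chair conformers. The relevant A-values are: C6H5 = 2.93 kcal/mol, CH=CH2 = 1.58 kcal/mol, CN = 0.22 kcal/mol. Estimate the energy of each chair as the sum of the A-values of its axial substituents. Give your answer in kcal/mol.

4.29 kcal/mol

Chair I (phenyl axial, vinyl axial, cyano equatorial): E = 4.51 kcal/mol.
Chair II (phenyl equatorial, vinyl equatorial, cyano axial): E = 0.22 kcal/mol.
ΔE = 4.51 − 0.22 = 4.29 kcal/mol; chair II is more stable.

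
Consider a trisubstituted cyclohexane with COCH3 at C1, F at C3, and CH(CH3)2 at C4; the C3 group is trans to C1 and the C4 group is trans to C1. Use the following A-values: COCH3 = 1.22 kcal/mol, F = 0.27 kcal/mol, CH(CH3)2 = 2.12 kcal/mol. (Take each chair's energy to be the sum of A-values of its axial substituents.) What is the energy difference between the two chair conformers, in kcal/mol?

Chair I (acetyl axial, fluoro equatorial, isopropyl axial): E = 3.34 kcal/mol.
Chair II (acetyl equatorial, fluoro axial, isopropyl equatorial): E = 0.27 kcal/mol.
ΔE = 3.34 − 0.27 = 3.07 kcal/mol; chair II is more stable.

3.07 kcal/mol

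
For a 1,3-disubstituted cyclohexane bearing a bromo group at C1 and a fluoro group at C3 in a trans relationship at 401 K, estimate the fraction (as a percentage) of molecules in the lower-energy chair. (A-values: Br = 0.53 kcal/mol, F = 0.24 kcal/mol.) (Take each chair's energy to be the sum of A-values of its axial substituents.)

C1 and C3 have the same parity, so for the trans isomer the two substituents are one axial and one equatorial in each chair.
Chair I (bromo axial, fluoro equatorial): E = 0.53 kcal/mol; chair II (bromo equatorial, fluoro axial): E = 0.24 kcal/mol.
ΔG = 0.29 kcal/mol between the two chairs.
K = exp(ΔG/RT) with R = 1.987×10⁻³ kcal mol⁻¹ K⁻¹ and T = 401 K gives K ≈ 1.44.
Fraction in the lower-energy chair = K/(K+1) = 59.0%.

59.0%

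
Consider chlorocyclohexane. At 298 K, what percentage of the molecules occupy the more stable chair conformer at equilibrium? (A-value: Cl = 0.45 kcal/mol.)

68.1%

One chair has the chloro group axial (E = 0.45 kcal/mol) and the other has it equatorial (E = 0).
ΔG = 0.45 kcal/mol between the two chairs.
K = exp(ΔG/RT) with R = 1.987×10⁻³ kcal mol⁻¹ K⁻¹ and T = 298 K gives K ≈ 2.14.
Fraction in the lower-energy chair = K/(K+1) = 68.1%.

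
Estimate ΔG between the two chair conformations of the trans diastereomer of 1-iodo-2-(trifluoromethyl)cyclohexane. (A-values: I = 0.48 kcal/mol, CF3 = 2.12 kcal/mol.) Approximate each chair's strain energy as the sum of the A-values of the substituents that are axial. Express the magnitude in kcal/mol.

C1 and C2 have opposite parity, so for the trans isomer the two substituents are e,e in one chair and a,a in the other.
Chair I (iodo axial, trifluoromethyl axial): E = 2.60 kcal/mol.
Chair II (iodo equatorial, trifluoromethyl equatorial): E = 0.00 kcal/mol.
ΔE = 2.60 − 0.00 = 2.60 kcal/mol; chair II is more stable.

2.60 kcal/mol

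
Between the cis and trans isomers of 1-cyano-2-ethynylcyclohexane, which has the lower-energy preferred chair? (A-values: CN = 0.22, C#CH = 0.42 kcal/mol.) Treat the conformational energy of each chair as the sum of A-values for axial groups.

At 1,2 positions (parity opposite): cis → (a,e or e,a); trans → (e,e or a,a).
Best chair for cis: E = 0.22 kcal/mol; best chair for trans: E = 0.00 kcal/mol.
The trans isomer is lower by 0.22 kcal/mol.

trans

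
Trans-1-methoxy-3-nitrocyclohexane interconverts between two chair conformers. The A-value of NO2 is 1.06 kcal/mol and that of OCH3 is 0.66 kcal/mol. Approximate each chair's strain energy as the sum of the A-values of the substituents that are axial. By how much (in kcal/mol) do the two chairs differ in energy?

0.40 kcal/mol

C1 and C3 have the same parity, so for the trans isomer the two substituents are one axial and one equatorial in each chair.
Chair I (nitro axial, methoxy equatorial): E = 1.06 kcal/mol.
Chair II (nitro equatorial, methoxy axial): E = 0.66 kcal/mol.
ΔE = 1.06 − 0.66 = 0.40 kcal/mol; chair II is more stable.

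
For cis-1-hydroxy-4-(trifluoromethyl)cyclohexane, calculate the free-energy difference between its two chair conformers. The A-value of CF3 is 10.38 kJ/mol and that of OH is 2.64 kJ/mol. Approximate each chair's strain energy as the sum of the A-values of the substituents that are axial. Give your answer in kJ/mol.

C1 and C4 have opposite parity, so for the cis isomer the two substituents are one axial and one equatorial in each chair.
Chair I (trifluoromethyl axial, hydroxyl equatorial): E = 10.38 kJ/mol.
Chair II (trifluoromethyl equatorial, hydroxyl axial): E = 2.64 kJ/mol.
ΔE = 10.38 − 2.64 = 7.74 kJ/mol; chair II is more stable.

7.74 kJ/mol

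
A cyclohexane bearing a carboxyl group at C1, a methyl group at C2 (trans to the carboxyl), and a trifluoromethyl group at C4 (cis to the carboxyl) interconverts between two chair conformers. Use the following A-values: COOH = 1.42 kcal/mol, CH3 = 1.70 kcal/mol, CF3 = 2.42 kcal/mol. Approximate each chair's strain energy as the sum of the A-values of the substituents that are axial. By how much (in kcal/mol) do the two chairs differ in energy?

0.70 kcal/mol

Chair I (carboxyl axial, methyl axial, trifluoromethyl equatorial): E = 3.12 kcal/mol.
Chair II (carboxyl equatorial, methyl equatorial, trifluoromethyl axial): E = 2.42 kcal/mol.
ΔE = 3.12 − 2.42 = 0.70 kcal/mol; chair II is more stable.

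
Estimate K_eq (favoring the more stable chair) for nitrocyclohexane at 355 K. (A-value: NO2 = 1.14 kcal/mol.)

One chair has the nitro group axial (E = 1.14 kcal/mol) and the other has it equatorial (E = 0).
ΔG = 1.14 kcal/mol between the two chairs.
K = exp(ΔG/RT) with R = 1.987×10⁻³ kcal mol⁻¹ K⁻¹ and T = 355 K gives K ≈ 5.03.

K ≈ 5.03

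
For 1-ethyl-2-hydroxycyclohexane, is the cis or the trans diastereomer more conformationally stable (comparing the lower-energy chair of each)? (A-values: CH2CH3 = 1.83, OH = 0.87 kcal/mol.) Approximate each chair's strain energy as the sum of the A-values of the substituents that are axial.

trans

At 1,2 positions (parity opposite): cis → (a,e or e,a); trans → (e,e or a,a).
Best chair for cis: E = 0.87 kcal/mol; best chair for trans: E = 0.00 kcal/mol.
The trans isomer is lower by 0.87 kcal/mol.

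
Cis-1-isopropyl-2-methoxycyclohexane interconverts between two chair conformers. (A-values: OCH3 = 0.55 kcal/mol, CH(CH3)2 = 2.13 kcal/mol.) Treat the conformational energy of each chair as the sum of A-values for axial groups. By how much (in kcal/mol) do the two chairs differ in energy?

1.58 kcal/mol

C1 and C2 have opposite parity, so for the cis isomer the two substituents are one axial and one equatorial in each chair.
Chair I (methoxy axial, isopropyl equatorial): E = 0.55 kcal/mol.
Chair II (methoxy equatorial, isopropyl axial): E = 2.13 kcal/mol.
ΔE = 2.13 − 0.55 = 1.58 kcal/mol; chair I is more stable.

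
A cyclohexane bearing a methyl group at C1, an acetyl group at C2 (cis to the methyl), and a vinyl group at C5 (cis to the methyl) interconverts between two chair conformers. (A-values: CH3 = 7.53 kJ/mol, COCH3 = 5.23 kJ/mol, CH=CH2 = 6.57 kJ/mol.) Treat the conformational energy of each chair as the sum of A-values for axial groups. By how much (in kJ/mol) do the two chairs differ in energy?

8.87 kJ/mol

Chair I (methyl axial, acetyl equatorial, vinyl axial): E = 14.10 kJ/mol.
Chair II (methyl equatorial, acetyl axial, vinyl equatorial): E = 5.23 kJ/mol.
ΔE = 14.10 − 5.23 = 8.87 kJ/mol; chair II is more stable.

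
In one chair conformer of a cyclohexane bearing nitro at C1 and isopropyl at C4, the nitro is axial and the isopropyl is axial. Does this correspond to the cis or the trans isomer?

C1 and C4 have opposite parity, so their axial bonds point in opposite directions.
With opposite-parity carbons, two substituents on the same face are one axial and one equatorial; opposite faces give both axial or both equatorial.
Here the groups are axial/axial → opposite face → trans.

trans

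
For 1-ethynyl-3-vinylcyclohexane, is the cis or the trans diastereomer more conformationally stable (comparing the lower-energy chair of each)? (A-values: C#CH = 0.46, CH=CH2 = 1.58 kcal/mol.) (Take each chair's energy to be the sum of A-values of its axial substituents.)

cis

At 1,3 positions (parity same): cis → (e,e or a,a); trans → (a,e or e,a).
Best chair for cis: E = 0.00 kcal/mol; best chair for trans: E = 0.46 kcal/mol.
The cis isomer is lower by 0.46 kcal/mol.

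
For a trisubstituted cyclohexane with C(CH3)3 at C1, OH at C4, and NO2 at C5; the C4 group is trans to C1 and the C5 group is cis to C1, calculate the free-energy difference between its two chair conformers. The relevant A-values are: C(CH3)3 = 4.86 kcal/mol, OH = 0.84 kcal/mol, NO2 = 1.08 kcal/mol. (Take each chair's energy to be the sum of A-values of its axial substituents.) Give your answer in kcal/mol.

6.78 kcal/mol

Chair I (tert-butyl axial, hydroxyl axial, nitro axial): E = 6.78 kcal/mol.
Chair II (tert-butyl equatorial, hydroxyl equatorial, nitro equatorial): E = 0.00 kcal/mol.
ΔE = 6.78 − 0.00 = 6.78 kcal/mol; chair II is more stable.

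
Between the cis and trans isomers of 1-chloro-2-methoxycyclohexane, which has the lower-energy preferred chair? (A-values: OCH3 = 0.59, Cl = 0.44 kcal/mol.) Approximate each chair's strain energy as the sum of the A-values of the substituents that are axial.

At 1,2 positions (parity opposite): cis → (a,e or e,a); trans → (e,e or a,a).
Best chair for cis: E = 0.44 kcal/mol; best chair for trans: E = 0.00 kcal/mol.
The trans isomer is lower by 0.44 kcal/mol.

trans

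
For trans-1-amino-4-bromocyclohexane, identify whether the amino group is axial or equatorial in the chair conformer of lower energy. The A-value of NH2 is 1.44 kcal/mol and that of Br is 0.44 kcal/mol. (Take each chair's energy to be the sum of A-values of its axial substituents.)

equatorial

C1 and C4 have opposite parity, so for the trans isomer the two substituents are e,e in one chair and a,a in the other.
Chair I (amino axial, bromo axial): E = 1.88 kcal/mol.
Chair II (amino equatorial, bromo equatorial): E = 0.00 kcal/mol.
Chair II is the more stable (lower-energy) conformer, and in that chair the amino group is equatorial.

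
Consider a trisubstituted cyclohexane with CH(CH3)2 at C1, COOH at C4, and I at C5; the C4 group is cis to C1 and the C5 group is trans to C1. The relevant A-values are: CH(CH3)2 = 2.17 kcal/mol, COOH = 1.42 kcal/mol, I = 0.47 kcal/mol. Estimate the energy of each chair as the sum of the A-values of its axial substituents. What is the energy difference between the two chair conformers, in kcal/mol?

Chair I (isopropyl axial, carboxyl equatorial, iodo equatorial): E = 2.17 kcal/mol.
Chair II (isopropyl equatorial, carboxyl axial, iodo axial): E = 1.89 kcal/mol.
ΔE = 2.17 − 1.89 = 0.28 kcal/mol; chair II is more stable.

0.28 kcal/mol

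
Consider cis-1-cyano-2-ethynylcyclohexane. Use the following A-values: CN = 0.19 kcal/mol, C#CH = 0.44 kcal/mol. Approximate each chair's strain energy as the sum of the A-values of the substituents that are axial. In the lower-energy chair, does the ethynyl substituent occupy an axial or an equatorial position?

equatorial

C1 and C2 have opposite parity, so for the cis isomer the two substituents are one axial and one equatorial in each chair.
Chair I (cyano axial, ethynyl equatorial): E = 0.19 kcal/mol.
Chair II (cyano equatorial, ethynyl axial): E = 0.44 kcal/mol.
Chair I is the more stable (lower-energy) conformer, and in that chair the ethynyl group is equatorial.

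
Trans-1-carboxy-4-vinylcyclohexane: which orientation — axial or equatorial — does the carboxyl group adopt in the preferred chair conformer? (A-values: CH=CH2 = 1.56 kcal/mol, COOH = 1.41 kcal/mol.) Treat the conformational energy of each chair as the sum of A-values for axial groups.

C1 and C4 have opposite parity, so for the trans isomer the two substituents are e,e in one chair and a,a in the other.
Chair I (vinyl axial, carboxyl axial): E = 2.97 kcal/mol.
Chair II (vinyl equatorial, carboxyl equatorial): E = 0.00 kcal/mol.
Chair II is the more stable (lower-energy) conformer, and in that chair the carboxyl group is equatorial.

equatorial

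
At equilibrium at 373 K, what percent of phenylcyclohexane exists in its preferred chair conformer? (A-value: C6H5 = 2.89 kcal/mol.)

98.0%

One chair has the phenyl group axial (E = 2.89 kcal/mol) and the other has it equatorial (E = 0).
ΔG = 2.89 kcal/mol between the two chairs.
K = exp(ΔG/RT) with R = 1.987×10⁻³ kcal mol⁻¹ K⁻¹ and T = 373 K gives K ≈ 49.4.
Fraction in the lower-energy chair = K/(K+1) = 98.0%.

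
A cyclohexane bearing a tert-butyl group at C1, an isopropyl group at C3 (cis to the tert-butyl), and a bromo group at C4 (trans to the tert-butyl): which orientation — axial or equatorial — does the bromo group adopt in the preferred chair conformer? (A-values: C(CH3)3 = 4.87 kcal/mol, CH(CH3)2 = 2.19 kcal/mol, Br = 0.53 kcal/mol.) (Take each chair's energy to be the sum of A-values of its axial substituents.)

Chair I (tert-butyl axial, isopropyl axial, bromo axial): E = 7.59 kcal/mol.
Chair II (tert-butyl equatorial, isopropyl equatorial, bromo equatorial): E = 0.00 kcal/mol.
Chair II is the more stable (lower-energy) conformer, and in that chair the bromo group is equatorial.

equatorial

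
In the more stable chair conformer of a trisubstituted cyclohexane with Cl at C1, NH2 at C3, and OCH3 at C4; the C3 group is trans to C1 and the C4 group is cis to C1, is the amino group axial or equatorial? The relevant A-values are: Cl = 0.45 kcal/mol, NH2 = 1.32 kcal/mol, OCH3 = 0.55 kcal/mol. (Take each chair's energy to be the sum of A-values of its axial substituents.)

equatorial

Chair I (chloro axial, amino equatorial, methoxy equatorial): E = 0.45 kcal/mol.
Chair II (chloro equatorial, amino axial, methoxy axial): E = 1.87 kcal/mol.
Chair I is the more stable (lower-energy) conformer, and in that chair the amino group is equatorial.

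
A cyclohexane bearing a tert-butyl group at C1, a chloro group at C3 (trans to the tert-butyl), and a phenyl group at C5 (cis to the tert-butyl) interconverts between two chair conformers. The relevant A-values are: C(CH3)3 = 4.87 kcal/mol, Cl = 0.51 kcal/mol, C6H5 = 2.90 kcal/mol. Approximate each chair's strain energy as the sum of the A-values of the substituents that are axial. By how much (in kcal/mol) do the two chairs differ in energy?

7.26 kcal/mol

Chair I (tert-butyl axial, chloro equatorial, phenyl axial): E = 7.77 kcal/mol.
Chair II (tert-butyl equatorial, chloro axial, phenyl equatorial): E = 0.51 kcal/mol.
ΔE = 7.77 − 0.51 = 7.26 kcal/mol; chair II is more stable.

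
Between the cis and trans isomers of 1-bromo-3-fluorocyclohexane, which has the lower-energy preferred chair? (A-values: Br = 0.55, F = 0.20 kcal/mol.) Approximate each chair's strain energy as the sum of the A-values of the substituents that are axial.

cis

At 1,3 positions (parity same): cis → (e,e or a,a); trans → (a,e or e,a).
Best chair for cis: E = 0.00 kcal/mol; best chair for trans: E = 0.20 kcal/mol.
The cis isomer is lower by 0.20 kcal/mol.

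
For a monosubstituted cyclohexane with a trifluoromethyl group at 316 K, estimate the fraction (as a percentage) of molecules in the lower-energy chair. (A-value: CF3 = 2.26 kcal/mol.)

One chair has the trifluoromethyl group axial (E = 2.26 kcal/mol) and the other has it equatorial (E = 0).
ΔG = 2.26 kcal/mol between the two chairs.
K = exp(ΔG/RT) with R = 1.987×10⁻³ kcal mol⁻¹ K⁻¹ and T = 316 K gives K ≈ 36.6.
Fraction in the lower-energy chair = K/(K+1) = 97.3%.

97.3%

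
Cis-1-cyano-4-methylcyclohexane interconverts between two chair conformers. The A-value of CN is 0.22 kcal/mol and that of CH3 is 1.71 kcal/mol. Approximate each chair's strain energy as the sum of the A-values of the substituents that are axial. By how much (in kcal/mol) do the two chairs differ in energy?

1.49 kcal/mol

C1 and C4 have opposite parity, so for the cis isomer the two substituents are one axial and one equatorial in each chair.
Chair I (cyano axial, methyl equatorial): E = 0.22 kcal/mol.
Chair II (cyano equatorial, methyl axial): E = 1.71 kcal/mol.
ΔE = 1.71 − 0.22 = 1.49 kcal/mol; chair I is more stable.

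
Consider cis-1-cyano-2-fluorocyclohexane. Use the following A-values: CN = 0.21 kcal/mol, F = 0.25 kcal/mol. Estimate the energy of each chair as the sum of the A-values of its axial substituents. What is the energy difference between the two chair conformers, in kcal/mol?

C1 and C2 have opposite parity, so for the cis isomer the two substituents are one axial and one equatorial in each chair.
Chair I (cyano axial, fluoro equatorial): E = 0.21 kcal/mol.
Chair II (cyano equatorial, fluoro axial): E = 0.25 kcal/mol.
ΔE = 0.25 − 0.21 = 0.04 kcal/mol; chair I is more stable.

0.04 kcal/mol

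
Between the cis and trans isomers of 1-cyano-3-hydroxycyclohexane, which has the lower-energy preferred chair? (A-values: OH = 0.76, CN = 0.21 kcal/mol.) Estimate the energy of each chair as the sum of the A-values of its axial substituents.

At 1,3 positions (parity same): cis → (e,e or a,a); trans → (a,e or e,a).
Best chair for cis: E = 0.00 kcal/mol; best chair for trans: E = 0.21 kcal/mol.
The cis isomer is lower by 0.21 kcal/mol.

cis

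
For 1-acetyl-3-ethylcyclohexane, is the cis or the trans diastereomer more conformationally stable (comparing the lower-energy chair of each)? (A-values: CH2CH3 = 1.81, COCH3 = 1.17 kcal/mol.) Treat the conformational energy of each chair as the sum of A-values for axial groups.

At 1,3 positions (parity same): cis → (e,e or a,a); trans → (a,e or e,a).
Best chair for cis: E = 0.00 kcal/mol; best chair for trans: E = 1.17 kcal/mol.
The cis isomer is lower by 1.17 kcal/mol.

cis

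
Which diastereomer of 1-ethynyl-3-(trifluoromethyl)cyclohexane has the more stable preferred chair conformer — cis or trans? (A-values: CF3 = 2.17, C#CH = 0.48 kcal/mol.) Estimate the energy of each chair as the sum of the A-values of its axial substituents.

cis

At 1,3 positions (parity same): cis → (e,e or a,a); trans → (a,e or e,a).
Best chair for cis: E = 0.00 kcal/mol; best chair for trans: E = 0.48 kcal/mol.
The cis isomer is lower by 0.48 kcal/mol.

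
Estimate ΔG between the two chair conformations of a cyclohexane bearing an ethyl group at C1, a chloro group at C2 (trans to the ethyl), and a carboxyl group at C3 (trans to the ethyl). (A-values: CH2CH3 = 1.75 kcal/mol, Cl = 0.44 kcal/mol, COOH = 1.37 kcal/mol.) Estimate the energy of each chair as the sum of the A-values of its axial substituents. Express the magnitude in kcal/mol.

0.82 kcal/mol

Chair I (ethyl axial, chloro axial, carboxyl equatorial): E = 2.19 kcal/mol.
Chair II (ethyl equatorial, chloro equatorial, carboxyl axial): E = 1.37 kcal/mol.
ΔE = 2.19 − 1.37 = 0.82 kcal/mol; chair II is more stable.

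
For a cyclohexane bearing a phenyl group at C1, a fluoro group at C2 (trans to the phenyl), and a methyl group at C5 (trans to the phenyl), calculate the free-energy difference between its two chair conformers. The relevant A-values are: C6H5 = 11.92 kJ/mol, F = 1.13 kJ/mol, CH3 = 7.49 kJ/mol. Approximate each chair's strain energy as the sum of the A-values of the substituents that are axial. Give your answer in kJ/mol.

Chair I (phenyl axial, fluoro axial, methyl equatorial): E = 13.05 kJ/mol.
Chair II (phenyl equatorial, fluoro equatorial, methyl axial): E = 7.49 kJ/mol.
ΔE = 13.05 − 7.49 = 5.56 kJ/mol; chair II is more stable.

5.56 kJ/mol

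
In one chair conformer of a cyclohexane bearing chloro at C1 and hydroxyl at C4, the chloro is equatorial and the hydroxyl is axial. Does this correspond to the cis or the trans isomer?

C1 and C4 have opposite parity, so their axial bonds point in opposite directions.
With opposite-parity carbons, two substituents on the same face are one axial and one equatorial; opposite faces give both axial or both equatorial.
Here the groups are equatorial/axial → same face → cis.

cis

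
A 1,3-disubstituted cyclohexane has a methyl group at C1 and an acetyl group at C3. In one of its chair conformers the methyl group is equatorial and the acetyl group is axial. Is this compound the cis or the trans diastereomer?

trans

C1 and C3 have the same parity, so their axial bonds point in the same direction.
With same-parity carbons, two substituents on the same face are both axial or both equatorial; opposite faces give one of each.
Here the groups are equatorial/axial → opposite face → trans.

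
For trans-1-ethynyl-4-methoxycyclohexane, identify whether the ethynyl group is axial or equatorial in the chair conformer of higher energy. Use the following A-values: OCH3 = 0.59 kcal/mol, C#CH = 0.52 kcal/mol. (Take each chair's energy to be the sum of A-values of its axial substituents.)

C1 and C4 have opposite parity, so for the trans isomer the two substituents are e,e in one chair and a,a in the other.
Chair I (methoxy axial, ethynyl axial): E = 1.11 kcal/mol.
Chair II (methoxy equatorial, ethynyl equatorial): E = 0.00 kcal/mol.
Chair I is the less stable (higher-energy) conformer, and in that chair the ethynyl group is axial.

axial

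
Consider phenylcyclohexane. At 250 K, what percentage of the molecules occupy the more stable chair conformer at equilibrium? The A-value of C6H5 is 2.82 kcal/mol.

One chair has the phenyl group axial (E = 2.82 kcal/mol) and the other has it equatorial (E = 0).
ΔG = 2.82 kcal/mol between the two chairs.
K = exp(ΔG/RT) with R = 1.987×10⁻³ kcal mol⁻¹ K⁻¹ and T = 250 K gives K ≈ 292.
Fraction in the lower-energy chair = K/(K+1) = 99.7%.

99.7%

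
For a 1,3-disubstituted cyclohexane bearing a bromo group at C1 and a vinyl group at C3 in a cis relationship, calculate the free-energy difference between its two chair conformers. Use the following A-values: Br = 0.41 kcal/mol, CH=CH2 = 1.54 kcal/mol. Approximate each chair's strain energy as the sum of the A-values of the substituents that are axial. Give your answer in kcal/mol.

1.95 kcal/mol

C1 and C3 have the same parity, so for the cis isomer the two substituents are e,e in one chair and a,a in the other.
Chair I (bromo axial, vinyl axial): E = 1.95 kcal/mol.
Chair II (bromo equatorial, vinyl equatorial): E = 0.00 kcal/mol.
ΔE = 1.95 − 0.00 = 1.95 kcal/mol; chair II is more stable.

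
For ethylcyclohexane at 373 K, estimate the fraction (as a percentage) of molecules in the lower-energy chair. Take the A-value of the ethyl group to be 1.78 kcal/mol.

91.7%

One chair has the ethyl group axial (E = 1.78 kcal/mol) and the other has it equatorial (E = 0).
ΔG = 1.78 kcal/mol between the two chairs.
K = exp(ΔG/RT) with R = 1.987×10⁻³ kcal mol⁻¹ K⁻¹ and T = 373 K gives K ≈ 11.
Fraction in the lower-energy chair = K/(K+1) = 91.7%.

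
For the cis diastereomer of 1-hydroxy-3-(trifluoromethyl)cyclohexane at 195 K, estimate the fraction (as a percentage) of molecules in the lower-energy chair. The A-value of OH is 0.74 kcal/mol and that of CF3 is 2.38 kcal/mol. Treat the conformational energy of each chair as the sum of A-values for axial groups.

C1 and C3 have the same parity, so for the cis isomer the two substituents are e,e in one chair and a,a in the other.
Chair I (hydroxyl axial, trifluoromethyl axial): E = 3.12 kcal/mol; chair II (hydroxyl equatorial, trifluoromethyl equatorial): E = 0.00 kcal/mol.
ΔG = 3.12 kcal/mol between the two chairs.
K = exp(ΔG/RT) with R = 1.987×10⁻³ kcal mol⁻¹ K⁻¹ and T = 195 K gives K ≈ 3.14e+03.
Fraction in the lower-energy chair = K/(K+1) = 100.0%.

100.0%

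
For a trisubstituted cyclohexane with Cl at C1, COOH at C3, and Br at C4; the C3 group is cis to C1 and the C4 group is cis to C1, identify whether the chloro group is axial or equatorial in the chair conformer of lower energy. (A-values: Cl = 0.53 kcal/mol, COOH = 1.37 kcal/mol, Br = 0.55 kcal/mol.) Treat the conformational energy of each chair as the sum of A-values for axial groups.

Chair I (chloro axial, carboxyl axial, bromo equatorial): E = 1.90 kcal/mol.
Chair II (chloro equatorial, carboxyl equatorial, bromo axial): E = 0.55 kcal/mol.
Chair II is the more stable (lower-energy) conformer, and in that chair the chloro group is equatorial.

equatorial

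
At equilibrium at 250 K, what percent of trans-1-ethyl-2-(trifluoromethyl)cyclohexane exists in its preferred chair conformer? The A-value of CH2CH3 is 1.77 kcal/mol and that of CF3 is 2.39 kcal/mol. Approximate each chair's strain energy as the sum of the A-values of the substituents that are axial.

100.0%

C1 and C2 have opposite parity, so for the trans isomer the two substituents are e,e in one chair and a,a in the other.
Chair I (ethyl axial, trifluoromethyl axial): E = 4.16 kcal/mol; chair II (ethyl equatorial, trifluoromethyl equatorial): E = 0.00 kcal/mol.
ΔG = 4.16 kcal/mol between the two chairs.
K = exp(ΔG/RT) with R = 1.987×10⁻³ kcal mol⁻¹ K⁻¹ and T = 250 K gives K ≈ 4.33e+03.
Fraction in the lower-energy chair = K/(K+1) = 100.0%.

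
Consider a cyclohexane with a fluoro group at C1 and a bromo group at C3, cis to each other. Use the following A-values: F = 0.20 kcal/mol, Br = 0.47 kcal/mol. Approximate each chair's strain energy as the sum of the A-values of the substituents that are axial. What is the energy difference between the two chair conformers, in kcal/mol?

0.67 kcal/mol

C1 and C3 have the same parity, so for the cis isomer the two substituents are e,e in one chair and a,a in the other.
Chair I (fluoro axial, bromo axial): E = 0.67 kcal/mol.
Chair II (fluoro equatorial, bromo equatorial): E = 0.00 kcal/mol.
ΔE = 0.67 − 0.00 = 0.67 kcal/mol; chair II is more stable.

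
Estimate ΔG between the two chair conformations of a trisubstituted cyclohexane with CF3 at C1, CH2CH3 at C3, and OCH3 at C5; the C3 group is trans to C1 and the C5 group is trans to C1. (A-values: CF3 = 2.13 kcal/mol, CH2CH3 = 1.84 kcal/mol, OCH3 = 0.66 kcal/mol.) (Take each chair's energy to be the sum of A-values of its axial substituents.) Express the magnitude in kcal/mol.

0.37 kcal/mol

Chair I (trifluoromethyl axial, ethyl equatorial, methoxy equatorial): E = 2.13 kcal/mol.
Chair II (trifluoromethyl equatorial, ethyl axial, methoxy axial): E = 2.50 kcal/mol.
ΔE = 2.50 − 2.13 = 0.37 kcal/mol; chair I is more stable.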